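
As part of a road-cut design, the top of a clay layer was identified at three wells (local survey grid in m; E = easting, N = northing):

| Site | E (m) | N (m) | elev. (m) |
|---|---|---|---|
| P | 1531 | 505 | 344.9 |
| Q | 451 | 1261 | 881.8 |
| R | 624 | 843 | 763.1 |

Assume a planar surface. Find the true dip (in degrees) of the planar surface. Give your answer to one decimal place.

Let the plane be z = a·E + b·N + c.
Q−P: −1080a + 756b = 536.9;  R−P: −907a + 338b = 418.2.
Solving gives a = −0.42004, b = 0.11013.
Gradient magnitude |∇z| = √(a² + b²) = √(0.17643 + 0.01213) = 0.43424.
True dip = arctan(0.43424) = 23.5°, dipping toward ESE (azimuth ≈ 105°).

23.5°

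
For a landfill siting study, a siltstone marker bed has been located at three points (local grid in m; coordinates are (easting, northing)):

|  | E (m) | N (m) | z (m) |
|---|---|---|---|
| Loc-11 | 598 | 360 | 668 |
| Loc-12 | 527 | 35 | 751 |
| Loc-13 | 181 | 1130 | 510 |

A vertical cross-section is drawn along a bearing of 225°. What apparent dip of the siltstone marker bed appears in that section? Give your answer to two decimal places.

12.25°

Two edge vectors: Loc-11→Loc-12 = (-71, -325, 83), Loc-11→Loc-13 = (-417, 770, -158).
Normal n = (Loc-11→Loc-12) × (Loc-11→Loc-13) = (-12560, -45829, -190195).
So ∂z/∂E = −n_x/n_z = −0.06604 and ∂z/∂N = −n_y/n_z = −0.24096.
Unit vector along 225° is (sin 225°, cos 225°) = (-0.7071, -0.7071).
Slope in that direction = a·(-0.7071) + b·(-0.7071) = 0.21708.
Apparent dip = arctan|0.21708| = 12.25° (true dip is 14.0°, so apparent ≤ true as expected).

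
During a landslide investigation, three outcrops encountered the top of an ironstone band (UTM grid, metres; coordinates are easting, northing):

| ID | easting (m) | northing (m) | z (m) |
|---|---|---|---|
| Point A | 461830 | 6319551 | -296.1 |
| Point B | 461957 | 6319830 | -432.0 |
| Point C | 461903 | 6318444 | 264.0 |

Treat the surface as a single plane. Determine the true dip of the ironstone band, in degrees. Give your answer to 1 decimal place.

26.8°

Let the plane be z = a·easting + b·northing + c.
Point B−Point A: 127a + 279b = −135.9;  Point C−Point A: 73a − 1107b = 560.1.
Solving gives a = 0.03620, b = −0.50357.
Gradient magnitude |∇z| = √(a² + b²) = √(0.00131 + 0.25359) = 0.50487.
True dip = arctan(0.50487) = 26.8°, dipping toward N (azimuth ≈ 356°).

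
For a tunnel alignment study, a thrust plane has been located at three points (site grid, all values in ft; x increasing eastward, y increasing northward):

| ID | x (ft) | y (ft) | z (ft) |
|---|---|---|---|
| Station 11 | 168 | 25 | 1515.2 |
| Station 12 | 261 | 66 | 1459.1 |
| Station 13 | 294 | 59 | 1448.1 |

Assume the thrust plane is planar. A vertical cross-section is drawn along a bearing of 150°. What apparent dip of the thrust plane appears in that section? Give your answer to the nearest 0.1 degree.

Let the plane be z = a·x + b·y + c.
Station 12−Station 11: 93a + 41b = −56.1;  Station 13−Station 11: 126a + 34b = −67.1.
Solving gives a = −0.42101, b = −0.41332.
Unit vector along 150° is (sin 150°, cos 150°) = (0.5000, -0.8660).
Slope in that direction = a·(0.5000) + b·(-0.8660) = 0.14744.
Apparent dip = arctan|0.14744| = 8.4° (true dip is 30.5°, so apparent ≤ true as expected).

8.4°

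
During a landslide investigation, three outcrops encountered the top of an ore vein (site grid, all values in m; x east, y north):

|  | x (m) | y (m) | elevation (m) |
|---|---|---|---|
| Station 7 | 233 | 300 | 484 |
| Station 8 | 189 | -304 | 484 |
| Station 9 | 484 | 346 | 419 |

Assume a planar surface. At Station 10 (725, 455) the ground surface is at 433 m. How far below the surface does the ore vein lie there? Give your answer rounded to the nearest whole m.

75 m

Let the plane be z = a·x + b·y + c.
Station 8−Station 7: −44a − 604b = 0;  Station 9−Station 7: 251a + 46b = −65.
Solving gives a = −0.26247, b = 0.01912.
Then c = 484 − a·233 − b·300 = 539.42.
At (725, 455): z_contact = −190.3 + 8.7 + 539.42 = 357.8 m.
Depth below ground = 433 − 357.8 = 75 m.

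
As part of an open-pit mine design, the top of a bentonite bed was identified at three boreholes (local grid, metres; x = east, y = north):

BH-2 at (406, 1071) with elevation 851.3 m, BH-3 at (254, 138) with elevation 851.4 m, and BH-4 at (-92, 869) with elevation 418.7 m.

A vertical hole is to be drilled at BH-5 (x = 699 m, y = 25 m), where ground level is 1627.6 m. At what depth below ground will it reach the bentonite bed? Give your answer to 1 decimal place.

345.1 m

Two edge vectors: BH-2→BH-3 = (-152, -933, 0.1), BH-2→BH-4 = (-498, -202, -432.6).
Normal n = (BH-2→BH-3) × (BH-2→BH-4) = (403636, -65805, -433930).
So ∂z/∂x = −n_x/n_z = 0.930187 and ∂z/∂y = −n_y/n_z = −0.151649.
Intercept c from BH-2: 851.3 − 377.66 + 162.42 = 636.06.
At (699, 25): z_contact = 650.20 − 3.79 + 636.06 = 1282.47 m.
Depth below ground = 1627.6 − 1282.47 = 345.1 m.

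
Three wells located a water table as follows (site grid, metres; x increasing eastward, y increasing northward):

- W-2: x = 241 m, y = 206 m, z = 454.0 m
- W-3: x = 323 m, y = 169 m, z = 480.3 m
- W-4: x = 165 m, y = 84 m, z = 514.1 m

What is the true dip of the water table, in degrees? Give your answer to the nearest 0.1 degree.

Two edge vectors: W-2→W-3 = (82, -37, 26.3), W-2→W-4 = (-76, -122, 60.1).
Normal n = (W-2→W-3) × (W-2→W-4) = (984.9, -6927, -12816).
So ∂z/∂x = −n_x/n_z = 0.07685 and ∂z/∂y = −n_y/n_z = −0.54050.
Gradient magnitude |∇z| = √(a² + b²) = √(0.00591 + 0.29214) = 0.54593.
True dip = arctan(0.54593) = 28.6°, dipping toward N (azimuth ≈ 352°).

28.6°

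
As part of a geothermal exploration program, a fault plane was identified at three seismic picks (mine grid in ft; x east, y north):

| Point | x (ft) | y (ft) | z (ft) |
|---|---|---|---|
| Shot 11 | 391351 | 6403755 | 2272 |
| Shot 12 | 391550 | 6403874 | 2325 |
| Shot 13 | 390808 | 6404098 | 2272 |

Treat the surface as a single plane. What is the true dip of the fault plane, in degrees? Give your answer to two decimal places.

14.37°

Let the plane be z = a·x + b·y + c.
Shot 12−Shot 11: 199a + 119b = 53;  Shot 13−Shot 11: −543a + 343b = 0.
Solving gives a = 0.13681, b = 0.21659.
Gradient magnitude |∇z| = √(a² + b²) = √(0.01872 + 0.04691) = 0.25618.
True dip = arctan(0.25618) = 14.37°, dipping toward SSW (azimuth ≈ 212°).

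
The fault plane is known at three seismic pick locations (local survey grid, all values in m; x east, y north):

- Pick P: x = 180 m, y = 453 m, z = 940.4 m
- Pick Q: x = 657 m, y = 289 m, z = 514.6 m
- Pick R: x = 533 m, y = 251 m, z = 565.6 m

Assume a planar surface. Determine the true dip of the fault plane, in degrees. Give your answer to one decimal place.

44.3°

Let the plane be z = a·x + b·y + c.
Pick Q−Pick P: 477a − 164b = −425.8;  Pick R−Pick P: 353a − 202b = −374.8.
Solving gives a = −0.63815, b = 0.74027.
Gradient magnitude |∇z| = √(a² + b²) = √(0.40723 + 0.54800) = 0.97736.
True dip = arctan(0.97736) = 44.3°, dipping toward SE (azimuth ≈ 139°).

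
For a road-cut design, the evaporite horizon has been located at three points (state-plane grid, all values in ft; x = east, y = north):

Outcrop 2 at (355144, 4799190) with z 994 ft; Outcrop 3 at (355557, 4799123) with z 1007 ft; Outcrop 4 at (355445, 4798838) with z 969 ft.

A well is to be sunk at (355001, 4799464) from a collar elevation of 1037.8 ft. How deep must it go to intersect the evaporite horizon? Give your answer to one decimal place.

Let the plane be z = a·x + b·y + c.
Outcrop 3−Outcrop 2: 413a − 67b = 13;  Outcrop 4−Outcrop 2: 301a − 352b = −25.
Solving gives a = 0.049924526, b = 0.113713870.
Then c = 994 − a·355144 − b·4799190 = −562470.87.
At (355001, 4799464): z_contact = 17723.26 + 545765.63 − 562470.87 = 1018.02 ft.
Depth below ground = 1037.8 − 1018.02 = 19.8 ft.

19.8 ft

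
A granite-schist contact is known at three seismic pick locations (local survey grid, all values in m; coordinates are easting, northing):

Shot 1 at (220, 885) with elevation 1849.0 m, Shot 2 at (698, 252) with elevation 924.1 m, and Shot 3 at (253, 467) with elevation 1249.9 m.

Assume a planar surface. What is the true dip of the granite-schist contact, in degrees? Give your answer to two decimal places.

55.05°

Let the plane be z = a·easting + b·northing + c.
Shot 2−Shot 1: 478a − 633b = −924.9;  Shot 3−Shot 1: 33a − 418b = −599.1.
Solving gives a = −0.04124, b = 1.43000.
Gradient magnitude |∇z| = √(a² + b²) = √(0.00170 + 2.04489) = 1.43059.
True dip = arctan(1.43059) = 55.05°, dipping toward S (azimuth ≈ 178°).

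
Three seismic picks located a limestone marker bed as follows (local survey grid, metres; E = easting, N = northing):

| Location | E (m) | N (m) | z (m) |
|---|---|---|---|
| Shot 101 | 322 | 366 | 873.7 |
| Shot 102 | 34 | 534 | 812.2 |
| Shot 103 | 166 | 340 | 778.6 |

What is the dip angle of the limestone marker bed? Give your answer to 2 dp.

36.59°

Two edge vectors: Shot 101→Shot 102 = (-288, 168, -61.5), Shot 101→Shot 103 = (-156, -26, -95.1).
Normal n = (Shot 101→Shot 102) × (Shot 101→Shot 103) = (-17575.8, -17794.8, 33696).
So ∂z/∂E = −n_x/n_z = 0.52160 and ∂z/∂N = −n_y/n_z = 0.52810.
Gradient magnitude |∇z| = √(a² + b²) = √(0.27207 + 0.27889) = 0.74226.
True dip = arctan(0.74226) = 36.59°, dipping toward SW (azimuth ≈ 225°).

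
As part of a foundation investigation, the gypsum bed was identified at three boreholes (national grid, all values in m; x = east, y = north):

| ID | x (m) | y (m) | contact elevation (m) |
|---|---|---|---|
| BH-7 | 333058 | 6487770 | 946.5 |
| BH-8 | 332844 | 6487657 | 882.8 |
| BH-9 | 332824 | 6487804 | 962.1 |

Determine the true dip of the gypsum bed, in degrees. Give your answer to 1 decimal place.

Two edge vectors: BH-7→BH-8 = (-214, -113, -63.7), BH-7→BH-9 = (-234, 34, 15.6).
Normal n = (BH-7→BH-8) × (BH-7→BH-9) = (403, 18244.2, -33718).
So ∂z/∂x = −n_x/n_z = 0.01195 and ∂z/∂y = −n_y/n_z = 0.54108.
Gradient magnitude |∇z| = √(a² + b²) = √(0.00014 + 0.29277) = 0.54121.
True dip = arctan(0.54121) = 28.4°, dipping toward S (azimuth ≈ 181°).

28.4°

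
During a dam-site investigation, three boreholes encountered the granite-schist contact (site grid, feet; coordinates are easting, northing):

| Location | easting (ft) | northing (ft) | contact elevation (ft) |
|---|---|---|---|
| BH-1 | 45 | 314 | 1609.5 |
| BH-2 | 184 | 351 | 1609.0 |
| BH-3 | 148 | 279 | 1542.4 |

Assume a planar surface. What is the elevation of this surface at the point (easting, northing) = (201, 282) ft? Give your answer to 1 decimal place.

1530.3 ft

Let the plane be z = a·easting + b·northing + c.
BH-2−BH-1: 139a + 37b = −0.5;  BH-3−BH-1: 103a − 35b = −67.1.
Solving gives a = −0.28817, b = 1.06909.
Then c = 1609.5 − a·45 − b·314 = 1286.77.
At (201, 282): z = −57.9 + 301.5 + 1286.77 = 1530.3 ft.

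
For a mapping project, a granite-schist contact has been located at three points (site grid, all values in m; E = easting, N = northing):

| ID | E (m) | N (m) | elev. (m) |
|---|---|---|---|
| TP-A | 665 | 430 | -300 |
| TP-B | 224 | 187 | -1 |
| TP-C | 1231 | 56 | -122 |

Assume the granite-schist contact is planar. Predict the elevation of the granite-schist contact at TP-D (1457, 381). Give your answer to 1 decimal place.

Two edge vectors: TP-A→TP-B = (-441, -243, 299), TP-A→TP-C = (566, -374, 178).
Normal n = (TP-A→TP-B) × (TP-A→TP-C) = (68572, 247732, 302472).
So ∂z/∂E = −n_x/n_z = −0.226705 and ∂z/∂N = −n_y/n_z = −0.819025.
Intercept c from TP-A: -300 + 150.76 + 352.18 = 202.94.
At (1457, 381): z = −330.3 − 312.0 + 202.94 = -439.4 m.

-439.4 m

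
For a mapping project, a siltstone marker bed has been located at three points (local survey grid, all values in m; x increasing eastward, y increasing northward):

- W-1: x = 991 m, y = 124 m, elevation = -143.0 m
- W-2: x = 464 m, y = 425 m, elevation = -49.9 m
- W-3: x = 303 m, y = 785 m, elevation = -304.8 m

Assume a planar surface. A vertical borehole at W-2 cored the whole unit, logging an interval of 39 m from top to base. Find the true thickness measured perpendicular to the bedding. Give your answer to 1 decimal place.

23.6 m

Two edge vectors: W-1→W-2 = (-527, 301, 93.1), W-1→W-3 = (-688, 661, -161.8).
Normal n = (W-1→W-2) × (W-1→W-3) = (-110240.9, -149321.4, -141259).
So ∂z/∂x = −n_x/n_z = −0.78042 and ∂z/∂y = −n_y/n_z = −1.05708.
|∇z| = √(a²+b²) = 1.31395, so dip δ = arctan(1.31395) = 52.73°.
True thickness = vertical thickness × cos δ = 39 × cos 52.73° = 23.6 m.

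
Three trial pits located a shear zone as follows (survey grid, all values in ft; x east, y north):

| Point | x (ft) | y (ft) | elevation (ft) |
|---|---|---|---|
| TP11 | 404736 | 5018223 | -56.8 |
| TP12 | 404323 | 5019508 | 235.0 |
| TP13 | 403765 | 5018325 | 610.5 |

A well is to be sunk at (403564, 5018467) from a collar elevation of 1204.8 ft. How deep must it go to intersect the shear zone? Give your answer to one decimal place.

Two edge vectors: TP11→TP12 = (-413, 1285, 291.8), TP11→TP13 = (-971, 102, 667.3).
Normal n = (TP11→TP12) × (TP11→TP13) = (827716.9, -7742.9, 1205609).
So ∂z/∂x = −n_x/n_z = −0.686555011 and ∂z/∂y = −n_y/n_z = 0.006422397.
Intercept c from TP11: -56.8 + 277873.53 − 32229.02 = 245587.71.
At (403564, 5018467): z_contact = −277068.89 + 32230.59 + 245587.71 = 749.41 ft.
Depth below ground = 1204.8 − 749.41 = 455.4 ft.

455.4 ft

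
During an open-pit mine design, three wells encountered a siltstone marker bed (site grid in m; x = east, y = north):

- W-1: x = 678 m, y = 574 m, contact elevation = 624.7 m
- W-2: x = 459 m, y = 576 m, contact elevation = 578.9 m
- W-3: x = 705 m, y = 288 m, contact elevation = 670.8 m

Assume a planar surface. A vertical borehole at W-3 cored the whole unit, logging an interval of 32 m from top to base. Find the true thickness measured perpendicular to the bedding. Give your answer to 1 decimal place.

31.0 m

Let the plane be z = a·x + b·y + c.
W-2−W-1: −219a + 2b = −45.8;  W-3−W-1: 27a − 286b = 46.1.
Solving gives a = 0.20784, b = −0.14157.
|∇z| = √(a²+b²) = 0.25147, so dip δ = arctan(0.25147) = 14.12°.
True thickness = vertical thickness × cos δ = 32 × cos 14.12° = 31.0 m.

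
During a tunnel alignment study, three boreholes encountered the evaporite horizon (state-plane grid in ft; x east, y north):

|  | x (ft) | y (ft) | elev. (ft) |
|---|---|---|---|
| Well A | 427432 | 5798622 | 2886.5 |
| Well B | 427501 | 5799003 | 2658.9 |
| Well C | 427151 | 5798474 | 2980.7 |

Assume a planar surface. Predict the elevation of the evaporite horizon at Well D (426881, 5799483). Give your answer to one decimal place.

Let the plane be z = a·x + b·y + c.
Well B−Well A: 69a + 381b = −227.6;  Well C−Well A: −281a − 148b = 94.2.
Solving gives a = −0.022771531, b = −0.593251350.
Then c = 2886.5 − a·427432 − b·5798622 = 3452660.11.
At (426881, 5799483): z = −9720.7 − 3440551.1 + 3452660.11 = 2388.3 ft.

2388.3 ft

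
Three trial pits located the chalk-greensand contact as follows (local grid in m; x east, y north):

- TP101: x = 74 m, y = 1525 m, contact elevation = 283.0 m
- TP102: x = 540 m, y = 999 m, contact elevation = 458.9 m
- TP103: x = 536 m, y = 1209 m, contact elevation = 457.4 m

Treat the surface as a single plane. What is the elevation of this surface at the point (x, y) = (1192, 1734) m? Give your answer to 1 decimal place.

705.1 m

Let the plane be z = a·x + b·y + c.
TP102−TP101: 466a − 526b = 175.9;  TP103−TP101: 462a − 316b = 174.4.
Solving gives a = 0.377522, b = 0.000048.
Then c = 283 − a·74 − b·1525 = 254.99.
At (1192, 1734): z = 450.0 + 0.1 + 254.99 = 705.1 m.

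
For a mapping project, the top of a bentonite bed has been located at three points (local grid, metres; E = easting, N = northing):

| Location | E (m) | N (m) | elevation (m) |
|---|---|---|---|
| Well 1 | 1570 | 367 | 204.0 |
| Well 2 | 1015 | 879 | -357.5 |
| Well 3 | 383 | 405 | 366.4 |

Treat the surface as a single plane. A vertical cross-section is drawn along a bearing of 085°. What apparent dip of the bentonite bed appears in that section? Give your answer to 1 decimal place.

Let the plane be z = a·E + b·N + c.
Well 2−Well 1: −555a + 512b = −561.5;  Well 3−Well 1: −1187a + 38b = 162.4.
Solving gives a = −0.17810, b = −1.28974.
Unit vector along 085° is (sin 85°, cos 85°) = (0.9962, 0.0872).
Slope in that direction = a·(0.9962) + b·(0.0872) = −0.28984.
Apparent dip = arctan|0.28984| = 16.2° (true dip is 52.5°, so apparent ≤ true as expected).

16.2°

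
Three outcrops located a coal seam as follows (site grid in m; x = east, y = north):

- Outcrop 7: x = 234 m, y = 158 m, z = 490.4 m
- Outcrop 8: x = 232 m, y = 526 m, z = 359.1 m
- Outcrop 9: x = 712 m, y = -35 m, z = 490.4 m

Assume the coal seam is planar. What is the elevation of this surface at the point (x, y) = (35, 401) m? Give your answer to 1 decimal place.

Let the plane be z = a·x + b·y + c.
Outcrop 8−Outcrop 7: −2a + 368b = −131.3;  Outcrop 9−Outcrop 7: 478a − 193b = 0.
Solving gives a = −0.14438, b = −0.35758.
Then c = 490.4 − a·234 − b·158 = 580.68.
At (35, 401): z = −5.1 − 143.4 + 580.68 = 432.2 m.

432.2 m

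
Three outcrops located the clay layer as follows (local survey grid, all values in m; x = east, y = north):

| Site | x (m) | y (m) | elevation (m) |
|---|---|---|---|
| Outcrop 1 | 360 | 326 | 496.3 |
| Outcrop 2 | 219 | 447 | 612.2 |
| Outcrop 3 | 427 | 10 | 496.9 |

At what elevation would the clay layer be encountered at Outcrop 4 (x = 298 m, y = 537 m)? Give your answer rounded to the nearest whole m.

Let the plane be z = a·x + b·y + c.
Outcrop 2−Outcrop 1: −141a + 121b = 115.9;  Outcrop 3−Outcrop 1: 67a − 316b = 0.6.
Solving gives a = −1.00680, b = −0.21537.
Then c = 496.3 − a·360 − b·326 = 928.96.
At (298, 537): z = −300.0 − 115.7 + 928.96 = 513.3 m.

513 m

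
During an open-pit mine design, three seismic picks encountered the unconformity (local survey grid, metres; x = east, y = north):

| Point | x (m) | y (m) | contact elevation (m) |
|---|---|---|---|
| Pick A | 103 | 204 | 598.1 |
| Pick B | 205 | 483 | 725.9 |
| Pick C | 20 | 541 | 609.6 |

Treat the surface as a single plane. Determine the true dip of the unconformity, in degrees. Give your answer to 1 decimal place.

Two edge vectors: Pick A→Pick B = (102, 279, 127.8), Pick A→Pick C = (-83, 337, 11.5).
Normal n = (Pick A→Pick B) × (Pick A→Pick C) = (-39860.1, -11780.4, 57531).
So ∂z/∂x = −n_x/n_z = 0.69285 and ∂z/∂y = −n_y/n_z = 0.20477.
Gradient magnitude |∇z| = √(a² + b²) = √(0.48004 + 0.04193) = 0.72247.
True dip = arctan(0.72247) = 35.8°, dipping toward WSW (azimuth ≈ 254°).

35.8°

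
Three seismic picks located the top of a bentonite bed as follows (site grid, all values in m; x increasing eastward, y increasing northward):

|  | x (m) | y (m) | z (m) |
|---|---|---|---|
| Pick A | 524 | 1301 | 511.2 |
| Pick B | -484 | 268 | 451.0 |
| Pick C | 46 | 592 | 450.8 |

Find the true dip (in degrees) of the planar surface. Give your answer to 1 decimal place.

9.7°

Two edge vectors: Pick A→Pick B = (-1008, -1033, -60.2), Pick A→Pick C = (-478, -709, -60.4).
Normal n = (Pick A→Pick B) × (Pick A→Pick C) = (19711.4, -32107.6, 220898).
So ∂z/∂x = −n_x/n_z = −0.08923 and ∂z/∂y = −n_y/n_z = 0.14535.
Gradient magnitude |∇z| = √(a² + b²) = √(0.00796 + 0.02113) = 0.17056.
True dip = arctan(0.17056) = 9.7°, dipping toward SSE (azimuth ≈ 148°).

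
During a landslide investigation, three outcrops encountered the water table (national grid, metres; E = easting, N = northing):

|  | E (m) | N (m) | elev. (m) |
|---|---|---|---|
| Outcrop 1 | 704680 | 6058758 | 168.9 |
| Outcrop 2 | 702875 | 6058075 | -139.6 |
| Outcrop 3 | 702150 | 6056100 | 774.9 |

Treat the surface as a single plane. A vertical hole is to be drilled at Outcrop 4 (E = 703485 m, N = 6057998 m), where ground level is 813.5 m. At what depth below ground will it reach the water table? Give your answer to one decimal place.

Let the plane be z = a·E + b·N + c.
Outcrop 2−Outcrop 1: −1805a − 683b = −308.5;  Outcrop 3−Outcrop 1: −2530a − 2658b = 606.
Solving gives a = 0.401958172, b = −0.610592240.
Then c = 168.9 − a·704680 − b·6058758 = 3416347.64.
At (703485, 6057998): z_contact = 282771.54 − 3698966.57 + 3416347.64 = 152.61 m.
Depth below ground = 813.5 − 152.61 = 660.9 m.

660.9 m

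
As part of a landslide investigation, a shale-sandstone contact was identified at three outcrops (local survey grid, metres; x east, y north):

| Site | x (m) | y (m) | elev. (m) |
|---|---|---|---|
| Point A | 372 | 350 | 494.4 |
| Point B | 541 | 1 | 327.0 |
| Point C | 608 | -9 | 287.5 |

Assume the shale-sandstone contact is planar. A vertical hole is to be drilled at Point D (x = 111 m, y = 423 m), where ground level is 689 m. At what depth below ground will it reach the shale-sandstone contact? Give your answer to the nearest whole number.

34 m

Let the plane be z = a·x + b·y + c.
Point B−Point A: 169a − 349b = −167.4;  Point C−Point A: 236a − 359b = −206.9.
Solving gives a = −0.55831, b = 0.20930.
Then c = 494.4 − a·372 − b·350 = 628.84.
At (111, 423): z_contact = −62.0 + 88.5 + 628.84 = 655.4 m.
Depth below ground = 689 − 655.4 = 34 m.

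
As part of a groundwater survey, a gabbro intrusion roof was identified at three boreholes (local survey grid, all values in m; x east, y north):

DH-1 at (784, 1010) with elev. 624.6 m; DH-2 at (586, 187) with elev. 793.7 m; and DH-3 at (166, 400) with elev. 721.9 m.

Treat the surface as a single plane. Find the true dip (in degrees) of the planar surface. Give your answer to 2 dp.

Let the plane be z = a·x + b·y + c.
DH-2−DH-1: −198a − 823b = 169.1;  DH-3−DH-1: −618a − 610b = 97.3.
Solving gives a = 0.05949, b = −0.21978.
Gradient magnitude |∇z| = √(a² + b²) = √(0.00354 + 0.04830) = 0.22769.
True dip = arctan(0.22769) = 12.83°, dipping toward NNW (azimuth ≈ 345°).

12.83°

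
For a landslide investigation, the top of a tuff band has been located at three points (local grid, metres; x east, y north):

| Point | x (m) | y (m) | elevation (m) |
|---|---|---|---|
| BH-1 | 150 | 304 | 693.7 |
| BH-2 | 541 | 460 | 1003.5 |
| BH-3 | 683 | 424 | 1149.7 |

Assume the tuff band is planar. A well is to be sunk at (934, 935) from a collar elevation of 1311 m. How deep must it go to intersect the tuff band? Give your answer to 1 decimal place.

111.8 m

Let the plane be z = a·x + b·y + c.
BH-2−BH-1: 391a + 156b = 309.8;  BH-3−BH-1: 533a + 120b = 456.
Solving gives a = 0.93740, b = −0.36360.
Then c = 693.7 − a·150 − b·304 = 663.63.
At (934, 935): z_contact = 875.53 − 339.97 + 663.63 = 1199.19 m.
Depth below ground = 1311 − 1199.19 = 111.8 m.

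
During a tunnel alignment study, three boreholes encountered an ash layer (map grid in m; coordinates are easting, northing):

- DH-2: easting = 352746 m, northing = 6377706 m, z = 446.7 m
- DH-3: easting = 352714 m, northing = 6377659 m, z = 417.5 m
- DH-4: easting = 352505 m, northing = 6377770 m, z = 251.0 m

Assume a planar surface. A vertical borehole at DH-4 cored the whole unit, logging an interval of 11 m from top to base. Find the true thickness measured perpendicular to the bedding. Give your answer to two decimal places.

Let the plane be z = a·easting + b·northing + c.
DH-3−DH-2: −32a − 47b = −29.2;  DH-4−DH-2: −241a + 64b = −195.7.
Solving gives a = 0.82742, b = 0.05793.
|∇z| = √(a²+b²) = 0.82944, so dip δ = arctan(0.82944) = 39.67°.
True thickness = vertical thickness × cos δ = 11 × cos 39.67° = 8.47 m.

8.47 m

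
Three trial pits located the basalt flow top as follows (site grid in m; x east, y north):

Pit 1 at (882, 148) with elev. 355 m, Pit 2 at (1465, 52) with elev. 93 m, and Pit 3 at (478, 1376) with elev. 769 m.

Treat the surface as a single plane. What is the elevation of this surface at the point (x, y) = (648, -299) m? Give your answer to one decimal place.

Two edge vectors: Pit 1→Pit 2 = (583, -96, -262), Pit 1→Pit 3 = (-404, 1228, 414).
Normal n = (Pit 1→Pit 2) × (Pit 1→Pit 3) = (281992, -135514, 677140).
So ∂z/∂x = −n_x/n_z = −0.416446 and ∂z/∂y = −n_y/n_z = 0.200127.
Intercept c from Pit 1: 355 + 367.31 − 29.62 = 692.69.
At (648, -299): z = −269.9 − 59.8 + 692.69 = 363.0 m.

363.0 m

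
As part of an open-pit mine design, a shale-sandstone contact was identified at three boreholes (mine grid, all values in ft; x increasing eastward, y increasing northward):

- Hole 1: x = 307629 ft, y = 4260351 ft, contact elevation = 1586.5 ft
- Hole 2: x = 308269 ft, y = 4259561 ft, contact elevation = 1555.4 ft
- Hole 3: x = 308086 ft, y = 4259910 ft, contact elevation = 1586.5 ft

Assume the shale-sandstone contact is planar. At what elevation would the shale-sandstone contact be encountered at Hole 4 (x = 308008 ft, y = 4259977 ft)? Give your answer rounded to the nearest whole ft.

Two edge vectors: Hole 1→Hole 2 = (640, -790, -31.1), Hole 1→Hole 3 = (457, -441, 0).
Normal n = (Hole 1→Hole 2) × (Hole 1→Hole 3) = (-13715.1, -14212.7, 78790).
So ∂z/∂x = −n_x/n_z = 0.17407158 and ∂z/∂y = −n_y/n_z = 0.18038710.
Intercept c from Hole 1: 1586.5 − 53549.47 − 768512.38 = −820475.35.
At (308008, 4259977): z = 53615.4 + 768444.9 − 820475.35 = 1585.0 ft.

1585 ft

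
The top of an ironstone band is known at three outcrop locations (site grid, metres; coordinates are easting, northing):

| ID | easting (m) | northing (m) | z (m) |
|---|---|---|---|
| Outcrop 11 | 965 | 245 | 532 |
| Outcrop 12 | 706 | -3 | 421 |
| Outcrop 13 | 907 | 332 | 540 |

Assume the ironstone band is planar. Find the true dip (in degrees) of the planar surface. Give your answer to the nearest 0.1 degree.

Two edge vectors: Outcrop 11→Outcrop 12 = (-259, -248, -111), Outcrop 11→Outcrop 13 = (-58, 87, 8).
Normal n = (Outcrop 11→Outcrop 12) × (Outcrop 11→Outcrop 13) = (7673, 8510, -36917).
So ∂z/∂easting = −n_x/n_z = 0.20784 and ∂z/∂northing = −n_y/n_z = 0.23052.
Gradient magnitude |∇z| = √(a² + b²) = √(0.04320 + 0.05314) = 0.31038.
True dip = arctan(0.31038) = 17.2°, dipping toward SW (azimuth ≈ 222°).

17.2°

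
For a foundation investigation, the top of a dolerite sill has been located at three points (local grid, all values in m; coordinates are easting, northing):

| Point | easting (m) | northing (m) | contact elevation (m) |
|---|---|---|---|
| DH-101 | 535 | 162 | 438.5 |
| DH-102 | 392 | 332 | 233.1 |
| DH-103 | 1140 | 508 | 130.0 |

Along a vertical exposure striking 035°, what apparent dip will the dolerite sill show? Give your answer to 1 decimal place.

39.9°

Two edge vectors: DH-101→DH-102 = (-143, 170, -205.4), DH-101→DH-103 = (605, 346, -308.5).
Normal n = (DH-101→DH-102) × (DH-101→DH-103) = (18623.4, -168382.5, -152328).
So ∂z/∂easting = −n_x/n_z = 0.12226 and ∂z/∂northing = −n_y/n_z = −1.10539.
Unit vector along 035° is (sin 35°, cos 35°) = (0.5736, 0.8192).
Slope in that direction = a·(0.5736) + b·(0.8192) = −0.83536.
Apparent dip = arctan|0.83536| = 39.9° (true dip is 48.0°, so apparent ≤ true as expected).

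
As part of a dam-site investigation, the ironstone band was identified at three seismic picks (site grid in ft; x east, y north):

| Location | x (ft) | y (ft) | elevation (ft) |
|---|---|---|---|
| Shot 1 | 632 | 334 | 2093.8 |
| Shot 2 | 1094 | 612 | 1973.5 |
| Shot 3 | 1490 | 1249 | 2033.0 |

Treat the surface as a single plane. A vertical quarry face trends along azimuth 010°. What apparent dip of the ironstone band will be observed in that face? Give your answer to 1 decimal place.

17.4°

Let the plane be z = a·x + b·y + c.
Shot 2−Shot 1: 462a + 278b = −120.3;  Shot 3−Shot 1: 858a + 915b = −60.8.
Solving gives a = −0.50580, b = 0.40785.
Unit vector along 010° is (sin 10°, cos 10°) = (0.1736, 0.9848).
Slope in that direction = a·(0.1736) + b·(0.9848) = 0.31382.
Apparent dip = arctan|0.31382| = 17.4° (true dip is 33.0°, so apparent ≤ true as expected).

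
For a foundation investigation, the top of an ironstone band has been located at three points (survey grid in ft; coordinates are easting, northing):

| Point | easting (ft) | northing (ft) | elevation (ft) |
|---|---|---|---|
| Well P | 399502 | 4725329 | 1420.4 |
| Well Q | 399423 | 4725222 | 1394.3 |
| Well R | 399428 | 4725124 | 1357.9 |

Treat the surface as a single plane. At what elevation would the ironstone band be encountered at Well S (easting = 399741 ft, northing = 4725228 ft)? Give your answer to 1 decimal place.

1345.1 ft

Two edge vectors: Well P→Well Q = (-79, -107, -26.1), Well P→Well R = (-74, -205, -62.5).
Normal n = (Well P→Well Q) × (Well P→Well R) = (1337, -3006.1, 8277).
So ∂z/∂easting = −n_x/n_z = −0.161531956 and ∂z/∂northing = −n_y/n_z = 0.363187145.
Intercept c from Well P: 1420.4 + 64532.34 − 1716178.75 = −1650226.01.
At (399741, 4725228): z = −64570.9 + 1716142.1 − 1650226.01 = 1345.1 ft.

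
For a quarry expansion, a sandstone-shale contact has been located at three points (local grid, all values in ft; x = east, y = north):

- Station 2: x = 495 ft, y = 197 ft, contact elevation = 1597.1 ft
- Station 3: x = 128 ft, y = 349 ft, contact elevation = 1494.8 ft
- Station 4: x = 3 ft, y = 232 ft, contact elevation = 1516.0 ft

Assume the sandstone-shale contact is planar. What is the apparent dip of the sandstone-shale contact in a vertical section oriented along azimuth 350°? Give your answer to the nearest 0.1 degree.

19.4°

Let the plane be z = a·x + b·y + c.
Station 3−Station 2: −367a + 152b = −102.3;  Station 4−Station 2: −492a + 35b = −81.1.
Solving gives a = 0.14121, b = −0.33207.
Unit vector along 350° is (sin 350°, cos 350°) = (-0.1736, 0.9848).
Slope in that direction = a·(-0.1736) + b·(0.9848) = −0.35154.
Apparent dip = arctan|0.35154| = 19.4° (true dip is 19.8°, so apparent ≤ true as expected).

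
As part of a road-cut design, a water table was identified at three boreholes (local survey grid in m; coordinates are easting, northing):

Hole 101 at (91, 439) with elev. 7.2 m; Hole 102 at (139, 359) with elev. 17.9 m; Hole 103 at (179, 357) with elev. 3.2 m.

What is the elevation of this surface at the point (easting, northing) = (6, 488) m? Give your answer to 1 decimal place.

22.1 m

Two edge vectors: Hole 101→Hole 102 = (48, -80, 10.7), Hole 101→Hole 103 = (88, -82, -4).
Normal n = (Hole 101→Hole 102) × (Hole 101→Hole 103) = (1197.4, 1133.6, 3104).
So ∂z/∂easting = −n_x/n_z = −0.38576 and ∂z/∂northing = −n_y/n_z = −0.36521.
Intercept c from Hole 101: 7.2 + 35.10 + 160.33 = 202.63.
At (6, 488): z = −2.3 − 178.2 + 202.63 = 22.1 m.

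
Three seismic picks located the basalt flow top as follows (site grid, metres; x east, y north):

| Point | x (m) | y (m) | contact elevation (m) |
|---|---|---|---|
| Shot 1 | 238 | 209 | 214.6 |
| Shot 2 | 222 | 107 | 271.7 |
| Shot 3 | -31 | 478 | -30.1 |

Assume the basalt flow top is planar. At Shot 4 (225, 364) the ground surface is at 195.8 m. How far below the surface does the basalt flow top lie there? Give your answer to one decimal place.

Two edge vectors: Shot 1→Shot 2 = (-16, -102, 57.1), Shot 1→Shot 3 = (-269, 269, -244.7).
Normal n = (Shot 1→Shot 2) × (Shot 1→Shot 3) = (9599.5, -19275.1, -31742).
So ∂z/∂x = −n_x/n_z = 0.30242 and ∂z/∂y = −n_y/n_z = −0.60724.
Intercept c from Shot 1: 214.6 − 71.98 + 126.91 = 269.54.
At (225, 364): z_contact = 68.05 − 221.04 + 269.54 = 116.55 m.
Depth below ground = 195.8 − 116.55 = 79.3 m.

79.3 m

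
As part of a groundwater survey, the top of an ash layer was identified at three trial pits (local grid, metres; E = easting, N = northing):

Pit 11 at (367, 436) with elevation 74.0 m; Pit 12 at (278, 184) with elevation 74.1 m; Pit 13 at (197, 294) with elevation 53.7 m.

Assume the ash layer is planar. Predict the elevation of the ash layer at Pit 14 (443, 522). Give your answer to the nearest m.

82 m

Two edge vectors: Pit 11→Pit 12 = (-89, -252, 0.1), Pit 11→Pit 13 = (-170, -142, -20.3).
Normal n = (Pit 11→Pit 12) × (Pit 11→Pit 13) = (5129.8, -1823.7, -30202).
So ∂z/∂E = −n_x/n_z = 0.16985 and ∂z/∂N = −n_y/n_z = −0.06038.
Intercept c from Pit 11: 74 − 62.33 + 26.33 = 37.99.
At (443, 522): z = 75.2 − 31.5 + 37.99 = 81.7 m.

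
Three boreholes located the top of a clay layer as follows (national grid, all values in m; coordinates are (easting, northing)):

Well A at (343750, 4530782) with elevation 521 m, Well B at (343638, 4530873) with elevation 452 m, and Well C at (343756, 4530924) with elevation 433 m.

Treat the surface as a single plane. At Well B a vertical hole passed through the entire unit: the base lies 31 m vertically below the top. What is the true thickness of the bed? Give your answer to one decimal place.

Two edge vectors: Well A→Well B = (-112, 91, -69), Well A→Well C = (6, 142, -88).
Normal n = (Well A→Well B) × (Well A→Well C) = (1790, -10270, -16450).
So ∂z/∂E = −n_x/n_z = 0.10881 and ∂z/∂N = −n_y/n_z = −0.62432.
|∇z| = √(a²+b²) = 0.63373, so dip δ = arctan(0.63373) = 32.36°.
True thickness = vertical thickness × cos δ = 31 × cos 32.36° = 26.2 m.

26.2 m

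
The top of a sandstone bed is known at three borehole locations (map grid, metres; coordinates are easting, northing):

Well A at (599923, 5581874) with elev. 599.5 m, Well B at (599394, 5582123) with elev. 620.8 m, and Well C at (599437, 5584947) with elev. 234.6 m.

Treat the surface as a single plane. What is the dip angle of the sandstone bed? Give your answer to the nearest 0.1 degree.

Two edge vectors: Well A→Well B = (-529, 249, 21.3), Well A→Well C = (-486, 3073, -364.9).
Normal n = (Well A→Well B) × (Well A→Well C) = (-156315, -203383.9, -1504603).
So ∂z/∂easting = −n_x/n_z = −0.10389 and ∂z/∂northing = −n_y/n_z = −0.13517.
Gradient magnitude |∇z| = √(a² + b²) = √(0.01079 + 0.01827) = 0.17049.
True dip = arctan(0.17049) = 9.7°, dipping toward NE (azimuth ≈ 038°).

9.7°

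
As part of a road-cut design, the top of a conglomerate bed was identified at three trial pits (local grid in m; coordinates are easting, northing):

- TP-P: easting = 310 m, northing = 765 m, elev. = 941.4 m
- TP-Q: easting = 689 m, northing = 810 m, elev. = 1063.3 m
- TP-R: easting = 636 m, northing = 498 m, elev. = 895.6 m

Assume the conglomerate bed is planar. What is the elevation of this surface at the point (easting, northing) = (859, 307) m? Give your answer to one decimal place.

Two edge vectors: TP-P→TP-Q = (379, 45, 121.9), TP-P→TP-R = (326, -267, -45.8).
Normal n = (TP-P→TP-Q) × (TP-P→TP-R) = (30486.3, 57097.6, -115863).
So ∂z/∂easting = −n_x/n_z = 0.26312 and ∂z/∂northing = −n_y/n_z = 0.49280.
Intercept c from TP-P: 941.4 − 81.57 − 376.99 = 482.84.
At (859, 307): z = 226.0 + 151.3 + 482.84 = 860.2 m.

860.2 m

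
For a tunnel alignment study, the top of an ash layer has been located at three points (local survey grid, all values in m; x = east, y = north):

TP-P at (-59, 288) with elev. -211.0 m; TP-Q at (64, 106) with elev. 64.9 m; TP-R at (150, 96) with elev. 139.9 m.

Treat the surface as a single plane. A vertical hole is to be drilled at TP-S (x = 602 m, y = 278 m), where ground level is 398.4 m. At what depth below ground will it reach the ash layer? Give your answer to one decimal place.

100.2 m

Let the plane be z = a·x + b·y + c.
TP-Q−TP-P: 123a − 182b = 275.9;  TP-R−TP-P: 209a − 192b = 350.9.
Solving gives a = 0.75517, b = −1.00557.
Then c = -211 − a·-59 − b·288 = 123.16.
At (602, 278): z_contact = 454.61 − 279.55 + 123.16 = 298.22 m.
Depth below ground = 398.4 − 298.22 = 100.2 m.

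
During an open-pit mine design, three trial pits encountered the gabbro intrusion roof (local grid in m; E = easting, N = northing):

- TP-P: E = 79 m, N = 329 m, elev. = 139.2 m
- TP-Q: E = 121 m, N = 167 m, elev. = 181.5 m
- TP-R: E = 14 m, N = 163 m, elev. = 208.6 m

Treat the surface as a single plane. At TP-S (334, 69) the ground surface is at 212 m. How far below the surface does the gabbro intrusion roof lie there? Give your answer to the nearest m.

Two edge vectors: TP-P→TP-Q = (42, -162, 42.3), TP-P→TP-R = (-65, -166, 69.4).
Normal n = (TP-P→TP-Q) × (TP-P→TP-R) = (-4221, -5664.3, -17502).
So ∂z/∂E = −n_x/n_z = −0.24117 and ∂z/∂N = −n_y/n_z = −0.32364.
Intercept c from TP-P: 139.2 + 19.05 + 106.48 = 264.73.
At (334, 69): z_contact = −80.6 − 22.3 + 264.73 = 161.8 m.
Depth below ground = 212 − 161.8 = 50 m.

50 m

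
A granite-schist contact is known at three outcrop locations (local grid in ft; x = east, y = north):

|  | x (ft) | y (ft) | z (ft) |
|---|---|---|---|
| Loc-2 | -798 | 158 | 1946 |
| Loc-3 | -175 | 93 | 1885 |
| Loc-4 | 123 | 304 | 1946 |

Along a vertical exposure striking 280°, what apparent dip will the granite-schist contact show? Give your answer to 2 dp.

Two edge vectors: Loc-2→Loc-3 = (623, -65, -61), Loc-2→Loc-4 = (921, 146, 0).
Normal n = (Loc-2→Loc-3) × (Loc-2→Loc-4) = (8906, -56181, 150823).
So ∂z/∂x = −n_x/n_z = −0.05905 and ∂z/∂y = −n_y/n_z = 0.37250.
Unit vector along 280° is (sin 280°, cos 280°) = (-0.9848, 0.1736).
Slope in that direction = a·(-0.9848) + b·(0.1736) = 0.12284.
Apparent dip = arctan|0.12284| = 7.00° (true dip is 20.7°, so apparent ≤ true as expected).

7.00°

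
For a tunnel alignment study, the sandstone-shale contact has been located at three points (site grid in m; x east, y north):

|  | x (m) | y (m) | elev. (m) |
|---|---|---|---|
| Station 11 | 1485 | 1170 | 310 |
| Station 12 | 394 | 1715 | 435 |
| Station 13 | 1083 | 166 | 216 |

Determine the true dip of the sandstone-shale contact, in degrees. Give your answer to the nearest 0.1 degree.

7.4°

Let the plane be z = a·x + b·y + c.
Station 12−Station 11: −1091a + 545b = 125;  Station 13−Station 11: −402a − 1004b = −94.
Solving gives a = −0.05650, b = 0.11625.
Gradient magnitude |∇z| = √(a² + b²) = √(0.00319 + 0.01351) = 0.12925.
True dip = arctan(0.12925) = 7.4°, dipping toward SSE (azimuth ≈ 154°).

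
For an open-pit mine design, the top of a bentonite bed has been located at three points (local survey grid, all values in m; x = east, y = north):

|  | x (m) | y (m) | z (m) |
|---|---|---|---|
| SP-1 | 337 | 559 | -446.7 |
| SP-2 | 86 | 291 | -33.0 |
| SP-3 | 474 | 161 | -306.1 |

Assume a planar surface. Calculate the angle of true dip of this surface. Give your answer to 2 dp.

48.93°

Two edge vectors: SP-1→SP-2 = (-251, -268, 413.7), SP-1→SP-3 = (137, -398, 140.6).
Normal n = (SP-1→SP-2) × (SP-1→SP-3) = (126971.8, 91967.5, 136614).
So ∂z/∂x = −n_x/n_z = −0.92942 and ∂z/∂y = −n_y/n_z = −0.67319.
Gradient magnitude |∇z| = √(a² + b²) = √(0.86382 + 0.45319) = 1.14761.
True dip = arctan(1.14761) = 48.93°, dipping toward NE (azimuth ≈ 054°).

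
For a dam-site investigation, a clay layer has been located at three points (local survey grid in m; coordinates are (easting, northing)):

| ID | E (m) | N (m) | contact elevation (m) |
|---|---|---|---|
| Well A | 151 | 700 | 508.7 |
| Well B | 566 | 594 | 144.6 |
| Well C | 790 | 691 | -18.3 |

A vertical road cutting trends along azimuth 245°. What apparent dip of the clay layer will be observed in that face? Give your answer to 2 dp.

33.13°

Let the plane be z = a·E + b·N + c.
Well B−Well A: 415a − 106b = −364.1;  Well C−Well A: 639a − 9b = −527.
Solving gives a = −0.82166, b = 0.21805.
Unit vector along 245° is (sin 245°, cos 245°) = (-0.9063, -0.4226).
Slope in that direction = a·(-0.9063) + b·(-0.4226) = 0.65252.
Apparent dip = arctan|0.65252| = 33.13° (true dip is 40.4°, so apparent ≤ true as expected).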